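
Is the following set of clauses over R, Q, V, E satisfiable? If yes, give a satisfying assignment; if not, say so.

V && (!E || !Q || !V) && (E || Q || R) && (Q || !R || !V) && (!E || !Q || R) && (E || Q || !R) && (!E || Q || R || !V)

R = True; Q = True; V = True; E = False

Unit clause (V) forces V = True.
Set R = True.
  then (Q || !R || !V) forces Q = True.
  then (!E || !Q || !V) forces E = False.
Check each clause:
  (V): V holds.
  (!E || !Q || !V): !E holds.
  (E || Q || R): Q holds.
  (Q || !R || !V): Q holds.
  (!E || !Q || R): !E holds.
  (E || Q || !R): Q holds.
  (!E || Q || R || !V): !E holds.
All clauses satisfied.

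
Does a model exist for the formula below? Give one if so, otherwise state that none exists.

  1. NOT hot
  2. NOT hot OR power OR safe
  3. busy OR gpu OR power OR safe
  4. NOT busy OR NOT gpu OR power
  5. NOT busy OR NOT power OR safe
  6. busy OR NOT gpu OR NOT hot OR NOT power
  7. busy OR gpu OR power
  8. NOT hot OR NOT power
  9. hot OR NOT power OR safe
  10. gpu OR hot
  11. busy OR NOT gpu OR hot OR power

hot = False, gpu = True, safe = True, busy = True, power = True

Unit clause (NOT hot) forces hot = False.
In (gpu OR hot) only gpu is left, so gpu = True.
Try safe = False:
  (hot OR NOT power OR safe) forces power = False.
  (NOT busy OR NOT gpu OR power) forces busy = False.
  clause (busy OR NOT gpu OR hot OR power) is falsified — backtrack.
So safe = True.
Set busy = True.
  then (NOT busy OR NOT gpu OR power) forces power = True.
All clauses satisfied.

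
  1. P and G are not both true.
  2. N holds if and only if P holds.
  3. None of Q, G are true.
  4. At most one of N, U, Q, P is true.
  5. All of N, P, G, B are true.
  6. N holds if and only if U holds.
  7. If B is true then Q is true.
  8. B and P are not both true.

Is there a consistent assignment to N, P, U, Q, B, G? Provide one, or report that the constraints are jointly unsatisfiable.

UNSATISFIABLE

Case G = True:
  Constraint (3) is violated (G=T) — contradiction.
Case G = False:
  Constraint (5) is violated (G=F) — contradiction.
Both cases fail — unsatisfiable.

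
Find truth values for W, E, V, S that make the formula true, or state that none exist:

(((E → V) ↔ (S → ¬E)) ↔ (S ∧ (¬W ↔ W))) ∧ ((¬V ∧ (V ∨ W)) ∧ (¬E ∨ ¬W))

Case V = True: the conjunct ¬V is False.
Case V = False: the formula simplifies to ((¬E ↔ (S → ¬E)) ↔ (S ∧ (¬W ↔ W))) ∧ (W ∧ (¬E ∨ ¬W)).
  W = True: simplifies to ¬((¬E ↔ (S → ¬E))) ∧ ¬E.
    E = True: the conjunct ¬E is False.
    E = False: the conjunct ¬((¬E ↔ (S → ¬E))) becomes ¬((True ↔ True)) = False.
  W = False: the conjunct W is False.
Both cases fail — unsatisfiable.

UNSATISFIABLE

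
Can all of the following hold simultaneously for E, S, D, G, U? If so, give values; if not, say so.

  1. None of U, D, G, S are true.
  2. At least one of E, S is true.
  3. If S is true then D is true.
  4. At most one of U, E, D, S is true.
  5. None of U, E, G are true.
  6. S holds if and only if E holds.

No satisfying assignment exists.

Case E = True:
  Constraint (5) is violated (E=T) — contradiction.
Case E = False:
  (1) forces U = False.
  (1) forces D = False.
  (1) forces G = False.
  (1) forces S = False.
  Constraint (2) is violated (E=F, S=F) — contradiction.
Both cases fail — unsatisfiable.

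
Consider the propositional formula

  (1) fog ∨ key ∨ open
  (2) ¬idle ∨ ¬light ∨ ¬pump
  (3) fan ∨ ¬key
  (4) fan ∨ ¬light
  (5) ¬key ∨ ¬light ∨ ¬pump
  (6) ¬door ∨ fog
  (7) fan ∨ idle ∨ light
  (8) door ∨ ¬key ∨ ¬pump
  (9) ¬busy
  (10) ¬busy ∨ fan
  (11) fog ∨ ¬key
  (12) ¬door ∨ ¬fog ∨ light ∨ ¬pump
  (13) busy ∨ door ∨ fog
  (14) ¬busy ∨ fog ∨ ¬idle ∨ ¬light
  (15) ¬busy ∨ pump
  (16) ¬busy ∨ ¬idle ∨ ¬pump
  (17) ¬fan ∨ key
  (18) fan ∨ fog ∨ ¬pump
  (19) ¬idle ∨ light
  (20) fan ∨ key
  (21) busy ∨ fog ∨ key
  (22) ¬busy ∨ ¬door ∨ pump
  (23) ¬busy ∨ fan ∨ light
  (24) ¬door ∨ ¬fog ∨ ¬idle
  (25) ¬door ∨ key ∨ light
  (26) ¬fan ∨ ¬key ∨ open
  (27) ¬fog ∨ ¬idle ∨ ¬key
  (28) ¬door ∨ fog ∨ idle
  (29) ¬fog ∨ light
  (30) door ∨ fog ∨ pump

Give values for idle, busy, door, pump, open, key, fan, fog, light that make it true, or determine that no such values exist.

idle: False, busy: False, door: False, pump: False, open: True, key: True, fan: True, fog: True, light: True

Unit clause (¬busy) forces busy = False.
Set idle = False.
Set door = False.
  then (busy ∨ door ∨ fog) forces fog = True.
  then (¬fog ∨ light) forces light = True.
  then (fan ∨ ¬light) forces fan = True.
  then (¬fan ∨ key) forces key = True.
  then (¬fan ∨ ¬key ∨ open) forces open = True.
  then (¬key ∨ ¬light ∨ ¬pump) forces pump = False.
All clauses satisfied.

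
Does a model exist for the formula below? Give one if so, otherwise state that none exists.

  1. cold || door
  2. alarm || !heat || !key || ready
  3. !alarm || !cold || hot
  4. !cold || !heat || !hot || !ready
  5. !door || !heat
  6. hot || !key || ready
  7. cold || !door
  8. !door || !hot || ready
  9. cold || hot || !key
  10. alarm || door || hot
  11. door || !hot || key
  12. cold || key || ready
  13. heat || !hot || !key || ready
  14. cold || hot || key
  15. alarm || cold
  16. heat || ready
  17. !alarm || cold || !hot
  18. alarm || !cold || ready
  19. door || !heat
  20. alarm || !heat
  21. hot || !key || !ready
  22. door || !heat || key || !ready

Try cold = False:
  (cold || door) forces door = True.
  clause (cold || !door) is falsified — backtrack.
So cold = True.
Set hot = True.
Try ready = False:
  (!door || !hot || ready) forces door = False.
  (door || !hot || key) forces key = True.
  (heat || !hot || !key || ready) forces heat = True.
  clause (door || !heat) is falsified — backtrack.
So ready = True.
  then (!cold || !heat || !hot || !ready) forces heat = False.
Set alarm = True.
Set key = False.
  then (door || !hot || key) forces door = True.
All clauses satisfied.

cold = True, hot = True, ready = True, alarm = True, key = False, door = True, heat = False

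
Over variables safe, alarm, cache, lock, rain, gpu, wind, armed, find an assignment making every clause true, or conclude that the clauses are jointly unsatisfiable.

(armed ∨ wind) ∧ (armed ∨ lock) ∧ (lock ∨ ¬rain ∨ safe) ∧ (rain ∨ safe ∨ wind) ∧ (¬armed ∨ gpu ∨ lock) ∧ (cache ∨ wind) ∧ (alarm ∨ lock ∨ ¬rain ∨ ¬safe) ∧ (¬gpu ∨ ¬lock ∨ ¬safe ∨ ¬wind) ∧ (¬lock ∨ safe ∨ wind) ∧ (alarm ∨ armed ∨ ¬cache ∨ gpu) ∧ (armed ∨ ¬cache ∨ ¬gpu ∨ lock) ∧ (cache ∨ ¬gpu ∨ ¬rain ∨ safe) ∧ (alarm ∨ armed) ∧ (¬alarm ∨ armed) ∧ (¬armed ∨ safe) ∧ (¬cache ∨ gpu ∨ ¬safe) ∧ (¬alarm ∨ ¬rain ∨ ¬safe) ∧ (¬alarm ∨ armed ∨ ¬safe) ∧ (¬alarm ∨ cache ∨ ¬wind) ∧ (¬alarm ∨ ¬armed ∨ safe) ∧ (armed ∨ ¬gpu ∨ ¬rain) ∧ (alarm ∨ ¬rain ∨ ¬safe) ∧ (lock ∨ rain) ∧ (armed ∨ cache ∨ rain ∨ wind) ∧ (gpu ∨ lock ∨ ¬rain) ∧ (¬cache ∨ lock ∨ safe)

safe: True; alarm: True; cache: True; lock: True; rain: False; gpu: True; wind: False; armed: True

Try safe = False:
  (¬armed ∨ safe) forces armed = False.
  (armed ∨ wind) forces wind = True.
  (armed ∨ lock) forces lock = True.
  (alarm ∨ armed) forces alarm = True.
  clause (¬alarm ∨ armed) is falsified — backtrack.
So safe = True.
Set alarm = True.
  then (¬alarm ∨ armed) forces armed = True.
  then (¬alarm ∨ ¬rain ∨ ¬safe) forces rain = False.
  then (lock ∨ rain) forces lock = True.
Try cache = False:
  (cache ∨ wind) forces wind = True.
  clause (¬alarm ∨ cache ∨ ¬wind) is falsified — backtrack.
So cache = True.
  then (¬cache ∨ gpu ∨ ¬safe) forces gpu = True.
  then (¬gpu ∨ ¬lock ∨ ¬safe ∨ ¬wind) forces wind = False.
All clauses satisfied.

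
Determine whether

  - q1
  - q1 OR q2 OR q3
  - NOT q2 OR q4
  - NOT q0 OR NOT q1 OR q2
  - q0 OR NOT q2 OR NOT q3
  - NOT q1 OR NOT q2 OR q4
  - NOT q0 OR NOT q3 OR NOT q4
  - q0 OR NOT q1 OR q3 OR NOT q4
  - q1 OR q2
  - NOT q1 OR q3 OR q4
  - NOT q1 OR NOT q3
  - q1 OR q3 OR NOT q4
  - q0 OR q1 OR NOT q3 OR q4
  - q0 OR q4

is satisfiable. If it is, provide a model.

q0=T; q1=T; q2=T; q3=F; q4=T

Unit clause (q1) forces q1 = True.
In (NOT q1 OR NOT q3) only NOT q3 is left, so q3 = False.
In (NOT q1 OR q3 OR q4) only q4 is left, so q4 = True.
In (q0 OR NOT q1 OR q3 OR NOT q4) only q0 is left, so q0 = True.
In (NOT q0 OR NOT q1 OR q2) only q2 is left, so q2 = True.
All clauses satisfied.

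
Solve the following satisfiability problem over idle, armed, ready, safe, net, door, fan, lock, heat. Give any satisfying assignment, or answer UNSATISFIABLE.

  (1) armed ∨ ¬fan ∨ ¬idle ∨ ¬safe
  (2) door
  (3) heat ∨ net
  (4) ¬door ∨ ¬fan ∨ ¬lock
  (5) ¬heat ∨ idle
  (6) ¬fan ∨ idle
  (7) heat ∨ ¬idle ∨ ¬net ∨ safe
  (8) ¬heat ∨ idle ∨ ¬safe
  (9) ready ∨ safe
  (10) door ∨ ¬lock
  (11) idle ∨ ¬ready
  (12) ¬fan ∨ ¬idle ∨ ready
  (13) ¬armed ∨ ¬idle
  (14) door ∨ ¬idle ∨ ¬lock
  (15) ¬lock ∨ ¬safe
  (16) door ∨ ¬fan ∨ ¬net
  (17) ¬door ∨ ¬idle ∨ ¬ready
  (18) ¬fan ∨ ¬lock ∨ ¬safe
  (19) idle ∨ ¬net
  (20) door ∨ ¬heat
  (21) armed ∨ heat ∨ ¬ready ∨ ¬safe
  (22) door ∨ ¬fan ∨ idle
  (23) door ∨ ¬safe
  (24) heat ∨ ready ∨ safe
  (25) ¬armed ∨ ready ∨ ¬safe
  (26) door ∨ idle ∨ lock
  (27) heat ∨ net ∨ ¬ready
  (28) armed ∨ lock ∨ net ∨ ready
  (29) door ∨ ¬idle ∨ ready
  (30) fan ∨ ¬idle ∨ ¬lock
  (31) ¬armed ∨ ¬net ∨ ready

idle: True, armed: False, ready: False, safe: True, net: True, door: True, fan: False, lock: False, heat: True

Unit clause (door) forces door = True.
Try idle = False:
  (¬heat ∨ idle) forces heat = False.
  (heat ∨ net) forces net = True.
  clause (idle ∨ ¬net) is falsified — backtrack.
So idle = True.
  then (¬armed ∨ ¬idle) forces armed = False.
  then (¬door ∨ ¬idle ∨ ¬ready) forces ready = False.
  then (ready ∨ safe) forces safe = True.
  then (¬fan ∨ ¬idle ∨ ready) forces fan = False.
  then (¬lock ∨ ¬safe) forces lock = False.
  then (armed ∨ lock ∨ net ∨ ready) forces net = True.
Set heat = True.
All clauses satisfied.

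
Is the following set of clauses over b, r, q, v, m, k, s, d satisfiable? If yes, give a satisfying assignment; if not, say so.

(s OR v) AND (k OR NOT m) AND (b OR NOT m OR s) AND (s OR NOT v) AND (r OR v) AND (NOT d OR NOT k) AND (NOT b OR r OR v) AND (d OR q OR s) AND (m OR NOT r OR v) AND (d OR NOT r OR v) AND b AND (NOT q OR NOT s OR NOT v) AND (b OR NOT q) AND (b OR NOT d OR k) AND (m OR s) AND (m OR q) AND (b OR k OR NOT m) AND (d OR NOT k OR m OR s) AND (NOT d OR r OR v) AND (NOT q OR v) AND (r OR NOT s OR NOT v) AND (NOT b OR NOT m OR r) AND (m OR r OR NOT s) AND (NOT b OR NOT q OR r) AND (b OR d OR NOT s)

Unit clause (b) forces b = True.
Try r = False:
  (r OR v) forces v = True.
  (s OR NOT v) forces s = True.
  clause (r OR NOT s OR NOT v) is falsified — backtrack.
So r = True.
Set q = False.
  then (m OR q) forces m = True.
  then (k OR NOT m) forces k = True.
  then (NOT d OR NOT k) forces d = False.
  then (d OR q OR s) forces s = True.
  then (d OR NOT r OR v) forces v = True.
All clauses satisfied.

b = True, r = True, q = False, v = True, m = True, k = True, s = True, d = False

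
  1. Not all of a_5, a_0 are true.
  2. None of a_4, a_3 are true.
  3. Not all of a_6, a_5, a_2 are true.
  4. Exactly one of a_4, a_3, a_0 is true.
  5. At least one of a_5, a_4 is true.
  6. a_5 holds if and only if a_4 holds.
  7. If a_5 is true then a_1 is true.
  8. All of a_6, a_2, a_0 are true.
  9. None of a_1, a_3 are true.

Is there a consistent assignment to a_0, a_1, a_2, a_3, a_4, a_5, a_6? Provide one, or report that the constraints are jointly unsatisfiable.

Case a_0 = True:
  (1) with a_0=T forces a_5 = False.
  (2) forces a_4 = False.
  Constraint (5) is violated (a_5=F, a_4=F) — contradiction.
Case a_0 = False:
  Constraint (8) is violated (a_0=F) — contradiction.
Both cases fail — unsatisfiable.

Unsatisfiable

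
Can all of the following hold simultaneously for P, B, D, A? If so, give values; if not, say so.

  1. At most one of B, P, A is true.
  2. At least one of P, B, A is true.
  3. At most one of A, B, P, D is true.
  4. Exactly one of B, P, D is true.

P = False; B = True; D = False; A = False

  (1) {B, P, A}: 1 true — at most one ✓
  (2) {P, B, A}: 1 true — at least one ✓
  (3) {A, B, P, D}: 1 true — at most one ✓
  (4) {B, P, D}: 1 true — exactly one ✓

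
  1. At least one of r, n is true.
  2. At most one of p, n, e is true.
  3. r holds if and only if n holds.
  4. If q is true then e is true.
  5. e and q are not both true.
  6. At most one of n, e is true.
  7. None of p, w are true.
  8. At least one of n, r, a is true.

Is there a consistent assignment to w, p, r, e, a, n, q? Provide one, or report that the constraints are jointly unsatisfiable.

w = False, p = False, r = True, e = False, a = True, n = True, q = False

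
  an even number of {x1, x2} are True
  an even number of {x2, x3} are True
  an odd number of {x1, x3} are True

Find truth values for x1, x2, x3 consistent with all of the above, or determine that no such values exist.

Adding constraints 1, 2, 3 mod 2: every variable appears an even number of times on the left, so the left side is 0.
But the right sides sum to 1 (mod 2). 0 ≠ 1 — the system is inconsistent.

UNSATISFIABLE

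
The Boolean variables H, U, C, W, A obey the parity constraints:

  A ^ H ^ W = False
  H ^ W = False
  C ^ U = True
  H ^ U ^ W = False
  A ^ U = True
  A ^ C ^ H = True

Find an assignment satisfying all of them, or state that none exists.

Adding constraints 1, 4, 5 mod 2: every variable appears an even number of times on the left, so the left side is 0.
But the right sides sum to 1 (mod 2). 0 ≠ 1 — the system is inconsistent.

No satisfying assignment exists.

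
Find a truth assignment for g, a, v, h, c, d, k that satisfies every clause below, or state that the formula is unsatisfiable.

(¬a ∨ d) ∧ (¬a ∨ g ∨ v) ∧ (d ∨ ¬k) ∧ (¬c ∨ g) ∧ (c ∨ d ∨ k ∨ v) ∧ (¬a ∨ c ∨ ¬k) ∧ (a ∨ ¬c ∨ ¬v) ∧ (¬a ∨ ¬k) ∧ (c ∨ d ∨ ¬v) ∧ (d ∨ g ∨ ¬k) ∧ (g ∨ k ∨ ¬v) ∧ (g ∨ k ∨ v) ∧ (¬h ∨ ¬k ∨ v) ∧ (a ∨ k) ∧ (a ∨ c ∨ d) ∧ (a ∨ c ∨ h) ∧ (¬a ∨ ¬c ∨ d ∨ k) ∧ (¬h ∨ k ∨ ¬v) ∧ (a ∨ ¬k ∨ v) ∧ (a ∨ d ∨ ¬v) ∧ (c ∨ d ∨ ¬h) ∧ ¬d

No satisfying assignment exists.

Case d = True:
  Clause (¬d) is falsified — contradiction.
Case d = False:
  (¬a ∨ d) forces a = False.
  (d ∨ ¬k) forces k = False.
  Clause (a ∨ k) is falsified — contradiction.
Both cases fail, so the formula is unsatisfiable.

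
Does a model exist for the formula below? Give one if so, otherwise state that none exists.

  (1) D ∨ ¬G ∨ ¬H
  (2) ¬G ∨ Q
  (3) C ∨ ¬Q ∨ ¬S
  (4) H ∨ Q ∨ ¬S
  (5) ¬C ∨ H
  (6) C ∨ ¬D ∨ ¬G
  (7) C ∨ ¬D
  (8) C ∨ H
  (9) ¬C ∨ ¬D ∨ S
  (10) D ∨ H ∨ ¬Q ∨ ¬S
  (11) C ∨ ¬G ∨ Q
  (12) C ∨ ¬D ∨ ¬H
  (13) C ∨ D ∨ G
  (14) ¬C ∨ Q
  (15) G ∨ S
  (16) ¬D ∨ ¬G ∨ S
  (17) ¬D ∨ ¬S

Set S = True.
  then (¬D ∨ ¬S) forces D = False.
Set G = False.
  then (C ∨ D ∨ G) forces C = True.
  then (¬C ∨ Q) forces Q = True.
  then (¬C ∨ H) forces H = True.
All clauses satisfied.

S = True, G = False, Q = True, C = True, H = True, D = False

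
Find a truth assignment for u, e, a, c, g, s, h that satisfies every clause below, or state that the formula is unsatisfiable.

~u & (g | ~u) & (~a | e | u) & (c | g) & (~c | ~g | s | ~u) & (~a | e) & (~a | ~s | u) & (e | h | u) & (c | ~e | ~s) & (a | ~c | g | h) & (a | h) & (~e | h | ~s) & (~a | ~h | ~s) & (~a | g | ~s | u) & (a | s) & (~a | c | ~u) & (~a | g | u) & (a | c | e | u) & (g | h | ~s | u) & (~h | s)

Unit clause (~u) forces u = False.
Set e = True.
Set a = False.
  then (a | h) forces h = True.
  then (a | s) forces s = True.
  then (c | ~e | ~s) forces c = True.
Set g = False.
All clauses satisfied.

u = False, e = True, a = False, c = True, g = False, s = True, h = True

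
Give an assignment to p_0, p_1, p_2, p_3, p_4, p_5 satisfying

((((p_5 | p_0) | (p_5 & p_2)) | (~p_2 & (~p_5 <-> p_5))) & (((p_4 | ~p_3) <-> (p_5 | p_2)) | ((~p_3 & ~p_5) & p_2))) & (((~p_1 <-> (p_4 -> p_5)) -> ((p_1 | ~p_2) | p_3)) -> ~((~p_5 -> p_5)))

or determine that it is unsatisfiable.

p_0=T; p_1=F; p_2=T; p_3=F; p_4=F; p_5=F

  (((p_5 | p_0) | (p_5 & p_2)) | (~p_2 & (~p_5 <-> p_5))) & (((p_4 | ~p_3) <-> (p_5 | p_2)) | ((~p_3 & ~p_5) & p_2)) = True
    ((p_5 | p_0) | (p_5 & p_2)) | (~p_2 & (~p_5 <-> p_5)) = True
      (p_5 | p_0) | (p_5 & p_2) = True
        p_5 | p_0 = True
        p_5 & p_2 = False
      ~p_2 & (~p_5 <-> p_5) = False
        ~p_2 = False
        ~p_5 <-> p_5 = False
          ~p_5 = True
    ((p_4 | ~p_3) <-> (p_5 | p_2)) | ((~p_3 & ~p_5) & p_2) = True
      (p_4 | ~p_3) <-> (p_5 | p_2) = True
        p_4 | ~p_3 = True
          ~p_3 = True
        p_5 | p_2 = True
      (~p_3 & ~p_5) & p_2 = True
        ~p_3 & ~p_5 = True
          ~p_3 = True
          ~p_5 = True
  ((~p_1 <-> (p_4 -> p_5)) -> ((p_1 | ~p_2) | p_3)) -> ~((~p_5 -> p_5)) = True
    (~p_1 <-> (p_4 -> p_5)) -> ((p_1 | ~p_2) | p_3) = False
      ~p_1 <-> (p_4 -> p_5) = True
        ~p_1 = True
        p_4 -> p_5 = True
      (p_1 | ~p_2) | p_3 = False
        p_1 | ~p_2 = False
          ~p_2 = False
    ~((~p_5 -> p_5)) = True
      ~p_5 -> p_5 = False
        ~p_5 = True
Both conjuncts True, so the formula holds.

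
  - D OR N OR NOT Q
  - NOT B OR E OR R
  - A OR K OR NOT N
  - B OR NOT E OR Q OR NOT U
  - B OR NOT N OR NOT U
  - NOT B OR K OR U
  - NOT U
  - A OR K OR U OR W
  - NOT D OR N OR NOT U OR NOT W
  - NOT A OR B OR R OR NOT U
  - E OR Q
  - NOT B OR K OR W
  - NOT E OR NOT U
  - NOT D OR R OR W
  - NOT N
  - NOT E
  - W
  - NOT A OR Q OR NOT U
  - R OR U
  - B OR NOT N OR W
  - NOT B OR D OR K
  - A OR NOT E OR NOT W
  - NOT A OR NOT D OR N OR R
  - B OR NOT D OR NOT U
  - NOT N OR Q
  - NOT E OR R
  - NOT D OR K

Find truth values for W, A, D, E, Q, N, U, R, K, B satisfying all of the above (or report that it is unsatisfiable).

W=T, A=F, D=T, E=F, Q=T, N=F, U=F, R=T, K=T, B=T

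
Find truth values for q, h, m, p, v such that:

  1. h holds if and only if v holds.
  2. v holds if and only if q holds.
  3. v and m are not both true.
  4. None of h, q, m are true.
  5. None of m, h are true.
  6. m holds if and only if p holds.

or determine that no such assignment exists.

q = False, h = False, m = False, p = False, v = False

  (1) h=F, v=F — same ✓
  (2) v=F, q=F — same ✓
  (3) v=F, m=F — not both ✓
  (4) {h, q, m}: 0 true — none ✓
  (5) {m, h}: 0 true — none ✓
  (6) m=F, p=F — same ✓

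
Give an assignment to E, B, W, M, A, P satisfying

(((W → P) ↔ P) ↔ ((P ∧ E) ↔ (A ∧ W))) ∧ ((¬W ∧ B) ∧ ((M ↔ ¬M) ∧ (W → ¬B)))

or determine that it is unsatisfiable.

Unsatisfiable — no assignment works.

The conjunct M ↔ ¬M is unsatisfiable on its own:
  M=F: evaluates to False.
  M=T: evaluates to False.
So the whole conjunction is unsatisfiable.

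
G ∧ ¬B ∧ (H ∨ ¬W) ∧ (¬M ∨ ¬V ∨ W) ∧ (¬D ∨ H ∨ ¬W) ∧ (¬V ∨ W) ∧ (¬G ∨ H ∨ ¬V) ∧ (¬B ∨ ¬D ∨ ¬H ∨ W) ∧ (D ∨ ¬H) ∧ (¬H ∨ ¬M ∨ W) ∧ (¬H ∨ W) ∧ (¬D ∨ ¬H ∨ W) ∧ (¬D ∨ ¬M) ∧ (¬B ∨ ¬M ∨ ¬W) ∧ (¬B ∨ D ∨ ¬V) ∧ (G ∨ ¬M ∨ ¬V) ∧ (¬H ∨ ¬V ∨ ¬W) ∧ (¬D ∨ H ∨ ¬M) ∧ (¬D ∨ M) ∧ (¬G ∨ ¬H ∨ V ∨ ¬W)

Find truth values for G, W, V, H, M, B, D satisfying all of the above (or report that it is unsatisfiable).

G = True; W = False; V = False; H = False; M = True; B = False; D = False

Unit clause (G) forces G = True.
Unit clause (¬B) forces B = False.
Try W = True:
  (H ∨ ¬W) forces H = True.
  (D ∨ ¬H) forces D = True.
  (¬D ∨ ¬M) forces M = False.
  clause (¬D ∨ M) is falsified — backtrack.
So W = False.
  then (¬V ∨ W) forces V = False.
  then (¬H ∨ W) forces H = False.
Set M = True.
  then (¬D ∨ ¬M) forces D = False.
All clauses satisfied.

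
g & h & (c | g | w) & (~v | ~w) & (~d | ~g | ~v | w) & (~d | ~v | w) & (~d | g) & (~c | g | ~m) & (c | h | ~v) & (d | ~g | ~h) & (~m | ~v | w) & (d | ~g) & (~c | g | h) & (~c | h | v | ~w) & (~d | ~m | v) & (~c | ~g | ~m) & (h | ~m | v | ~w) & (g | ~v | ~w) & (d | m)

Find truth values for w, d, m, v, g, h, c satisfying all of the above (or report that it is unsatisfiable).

w = True, d = True, m = False, v = False, g = True, h = True, c = True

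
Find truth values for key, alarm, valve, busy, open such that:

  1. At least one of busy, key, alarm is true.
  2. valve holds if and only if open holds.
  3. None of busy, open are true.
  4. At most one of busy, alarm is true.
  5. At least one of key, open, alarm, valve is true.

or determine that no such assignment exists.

key = False, alarm = True, valve = False, busy = False, open = False

  (1) {busy, key, alarm}: 1 true — at least one ✓
  (2) valve=F, open=F — same ✓
  (3) {busy, open}: 0 true — none ✓
  (4) {busy, alarm}: 1 true — at most one ✓
  (5) {key, open, alarm, valve}: 1 true — at least one ✓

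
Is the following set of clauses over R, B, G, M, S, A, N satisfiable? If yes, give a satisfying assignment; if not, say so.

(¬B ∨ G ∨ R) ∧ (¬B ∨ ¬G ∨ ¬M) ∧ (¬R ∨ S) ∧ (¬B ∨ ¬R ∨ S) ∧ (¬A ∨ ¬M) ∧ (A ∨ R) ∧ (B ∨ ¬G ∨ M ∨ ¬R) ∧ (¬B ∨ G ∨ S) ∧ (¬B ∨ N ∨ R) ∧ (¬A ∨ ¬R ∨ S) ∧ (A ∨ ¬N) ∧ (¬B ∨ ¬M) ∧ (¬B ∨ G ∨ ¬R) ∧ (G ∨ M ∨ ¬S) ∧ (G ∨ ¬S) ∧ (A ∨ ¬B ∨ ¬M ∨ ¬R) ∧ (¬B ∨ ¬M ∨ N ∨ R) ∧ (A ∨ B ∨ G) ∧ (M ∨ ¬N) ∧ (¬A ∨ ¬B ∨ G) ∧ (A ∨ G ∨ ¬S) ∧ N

Case N = True:
  (A ∨ ¬N) forces A = True.
  (¬A ∨ ¬M) forces M = False.
  Clause (M ∨ ¬N) is falsified — contradiction.
Case N = False:
  Clause (N) is falsified — contradiction.
Both cases fail, so the formula is unsatisfiable.

UNSATISFIABLE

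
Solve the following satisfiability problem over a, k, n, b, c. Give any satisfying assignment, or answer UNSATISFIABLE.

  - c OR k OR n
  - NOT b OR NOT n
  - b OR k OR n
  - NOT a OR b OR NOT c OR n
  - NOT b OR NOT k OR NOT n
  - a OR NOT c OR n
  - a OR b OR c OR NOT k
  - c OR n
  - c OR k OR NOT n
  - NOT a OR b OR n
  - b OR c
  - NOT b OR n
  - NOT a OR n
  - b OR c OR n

a = True; k = False; n = True; b = False; c = True

Set a = True.
  then (NOT a OR n) forces n = True.
  then (NOT b OR NOT n) forces b = False.
  then (b OR c) forces c = True.
Set k = False.
All clauses satisfied.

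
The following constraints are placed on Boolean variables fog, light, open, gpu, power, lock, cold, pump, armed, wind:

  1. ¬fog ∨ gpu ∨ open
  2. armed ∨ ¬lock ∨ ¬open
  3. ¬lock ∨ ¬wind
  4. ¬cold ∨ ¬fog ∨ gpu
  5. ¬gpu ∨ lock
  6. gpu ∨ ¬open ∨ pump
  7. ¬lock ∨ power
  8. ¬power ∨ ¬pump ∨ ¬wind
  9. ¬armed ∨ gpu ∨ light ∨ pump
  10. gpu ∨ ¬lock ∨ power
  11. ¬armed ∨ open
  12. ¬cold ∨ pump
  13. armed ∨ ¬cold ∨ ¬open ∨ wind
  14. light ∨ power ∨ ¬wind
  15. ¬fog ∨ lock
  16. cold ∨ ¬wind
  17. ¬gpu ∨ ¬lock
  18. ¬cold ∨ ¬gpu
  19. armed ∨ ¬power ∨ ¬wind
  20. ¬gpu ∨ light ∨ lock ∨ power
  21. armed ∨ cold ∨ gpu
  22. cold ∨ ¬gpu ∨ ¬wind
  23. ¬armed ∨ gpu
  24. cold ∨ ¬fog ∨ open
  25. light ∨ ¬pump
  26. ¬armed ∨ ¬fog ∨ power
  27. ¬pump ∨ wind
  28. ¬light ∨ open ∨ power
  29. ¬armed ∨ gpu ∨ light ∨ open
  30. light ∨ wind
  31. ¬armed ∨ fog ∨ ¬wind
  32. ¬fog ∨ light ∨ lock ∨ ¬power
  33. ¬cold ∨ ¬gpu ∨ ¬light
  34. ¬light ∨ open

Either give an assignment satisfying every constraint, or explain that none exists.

Set fog = False.
Set light = True.
  then (¬light ∨ open) forces open = True.
Try gpu = True:
  (¬gpu ∨ lock) forces lock = True.
  clause (¬gpu ∨ ¬lock) is falsified — backtrack.
So gpu = False.
  then (gpu ∨ ¬open ∨ pump) forces pump = True.
  then (¬armed ∨ gpu) forces armed = False.
  then (¬pump ∨ wind) forces wind = True.
  then (armed ∨ ¬lock ∨ ¬open) forces lock = False.
  then (¬power ∨ ¬pump ∨ ¬wind) forces power = False.
  then (cold ∨ ¬wind) forces cold = True.
All clauses satisfied.

fog = False; light = True; open = True; gpu = False; power = False; lock = False; cold = True; pump = True; armed = False; wind = True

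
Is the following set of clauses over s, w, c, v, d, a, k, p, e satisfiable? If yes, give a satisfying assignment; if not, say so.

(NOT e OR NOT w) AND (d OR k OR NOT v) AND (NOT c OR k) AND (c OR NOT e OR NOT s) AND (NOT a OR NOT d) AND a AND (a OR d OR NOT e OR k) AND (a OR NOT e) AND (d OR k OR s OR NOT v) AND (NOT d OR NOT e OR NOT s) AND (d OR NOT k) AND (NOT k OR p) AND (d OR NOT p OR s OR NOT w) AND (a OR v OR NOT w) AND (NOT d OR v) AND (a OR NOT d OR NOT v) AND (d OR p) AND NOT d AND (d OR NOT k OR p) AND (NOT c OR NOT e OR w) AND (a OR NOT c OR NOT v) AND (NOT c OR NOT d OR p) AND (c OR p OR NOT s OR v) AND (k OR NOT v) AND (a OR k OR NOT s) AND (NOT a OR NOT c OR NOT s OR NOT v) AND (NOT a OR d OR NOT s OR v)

s=F; w=F; c=F; v=F; d=F; a=T; k=F; p=T; e=F

Unit clause (a) forces a = True.
Unit clause (NOT d) forces d = False.
In (d OR NOT k) only NOT k is left, so k = False.
In (d OR p) only p is left, so p = True.
In (k OR NOT v) only NOT v is left, so v = False.
In (NOT a OR d OR NOT s OR v) only NOT s is left, so s = False.
In (NOT c OR k) only NOT c is left, so c = False.
In (d OR NOT p OR s OR NOT w) only NOT w is left, so w = False.
Set e = False.
All clauses satisfied.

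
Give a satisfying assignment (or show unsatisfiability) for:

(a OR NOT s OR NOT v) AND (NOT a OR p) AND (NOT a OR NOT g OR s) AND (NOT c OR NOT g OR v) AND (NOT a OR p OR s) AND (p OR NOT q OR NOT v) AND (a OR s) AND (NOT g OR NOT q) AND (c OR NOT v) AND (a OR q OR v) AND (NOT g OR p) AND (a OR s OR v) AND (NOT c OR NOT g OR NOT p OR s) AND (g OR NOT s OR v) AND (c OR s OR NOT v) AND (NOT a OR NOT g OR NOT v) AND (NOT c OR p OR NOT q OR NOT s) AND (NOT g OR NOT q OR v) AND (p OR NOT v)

Try a = False:
  (a OR s) forces s = True.
  (a OR NOT s OR NOT v) forces v = False.
  (a OR q OR v) forces q = True.
  (NOT g OR NOT q) forces g = False.
  clause (g OR NOT s OR v) is falsified — backtrack.
So a = True.
  then (NOT a OR p) forces p = True.
Set g = False.
Set v = False.
  then (g OR NOT s OR v) forces s = False.
Set c = False.
Set q = True.
All clauses satisfied.

a = True, p = True, g = False, v = False, c = False, q = True, s = False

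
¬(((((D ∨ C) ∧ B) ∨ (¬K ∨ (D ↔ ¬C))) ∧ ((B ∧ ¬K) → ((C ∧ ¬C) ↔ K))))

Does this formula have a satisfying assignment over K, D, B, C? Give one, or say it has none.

K=T, D=T, B=F, C=T

  ¬(((((D ∨ C) ∧ B) ∨ (¬K ∨ (D ↔ ¬C))) ∧ ((B ∧ ¬K) → ((C ∧ ¬C) ↔ K)))) = True
    (((D ∨ C) ∧ B) ∨ (¬K ∨ (D ↔ ¬C))) ∧ ((B ∧ ¬K) → ((C ∧ ¬C) ↔ K)) = False
      ((D ∨ C) ∧ B) ∨ (¬K ∨ (D ↔ ¬C)) = False
        (D ∨ C) ∧ B = False
          D ∨ C = True
        ¬K ∨ (D ↔ ¬C) = False
          ¬K = False
          D ↔ ¬C = False
            ¬C = False
      (B ∧ ¬K) → ((C ∧ ¬C) ↔ K) = True
        B ∧ ¬K = False
          ¬K = False
        (C ∧ ¬C) ↔ K = False
          C ∧ ¬C = False
            ¬C = False
The formula evaluates to True.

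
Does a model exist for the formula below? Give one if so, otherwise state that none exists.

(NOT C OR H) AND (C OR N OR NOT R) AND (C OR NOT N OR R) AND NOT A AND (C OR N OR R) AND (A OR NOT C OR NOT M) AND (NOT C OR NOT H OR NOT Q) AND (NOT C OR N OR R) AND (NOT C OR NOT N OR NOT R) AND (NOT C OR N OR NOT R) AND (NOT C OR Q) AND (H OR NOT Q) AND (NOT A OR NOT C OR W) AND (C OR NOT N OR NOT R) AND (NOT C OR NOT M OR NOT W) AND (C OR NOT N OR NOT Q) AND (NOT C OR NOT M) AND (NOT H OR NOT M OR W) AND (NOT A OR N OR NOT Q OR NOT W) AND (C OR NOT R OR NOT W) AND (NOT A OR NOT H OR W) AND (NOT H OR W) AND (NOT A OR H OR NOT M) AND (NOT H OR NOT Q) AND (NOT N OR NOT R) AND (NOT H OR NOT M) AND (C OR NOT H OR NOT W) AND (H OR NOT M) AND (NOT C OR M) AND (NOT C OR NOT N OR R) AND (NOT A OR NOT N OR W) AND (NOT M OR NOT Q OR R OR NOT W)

Case Q = True:
  (NOT A) forces A = False.
  (H OR NOT Q) forces H = True.
  Clause (NOT H OR NOT Q) is falsified — contradiction.
Case Q = False:
  (NOT A) forces A = False.
  (NOT C OR Q) forces C = False.
  If R = True:
    (C OR N OR NOT R) forces N = True.
    clause (C OR NOT N OR NOT R) is falsified.
  If R = False:
    (C OR NOT N OR R) forces N = False.
    clause (C OR N OR R) is falsified.
  Every sub-case reaches a contradiction.
Both cases fail, so the formula is unsatisfiable.

UNSATISFIABLE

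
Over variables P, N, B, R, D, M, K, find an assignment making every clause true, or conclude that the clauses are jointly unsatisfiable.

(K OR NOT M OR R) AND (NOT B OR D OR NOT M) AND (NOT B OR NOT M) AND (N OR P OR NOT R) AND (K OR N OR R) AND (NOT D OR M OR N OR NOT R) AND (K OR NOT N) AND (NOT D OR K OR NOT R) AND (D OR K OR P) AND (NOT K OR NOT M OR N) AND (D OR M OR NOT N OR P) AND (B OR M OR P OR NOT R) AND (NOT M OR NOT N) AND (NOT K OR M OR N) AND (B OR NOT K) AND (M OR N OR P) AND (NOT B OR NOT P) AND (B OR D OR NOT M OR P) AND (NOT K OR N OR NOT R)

P = True; N = False; B = False; R = True; D = False; M = False; K = False

Set P = True.
  then (NOT B OR NOT P) forces B = False.
  then (B OR NOT K) forces K = False.
  then (K OR NOT N) forces N = False.
  then (K OR N OR R) forces R = True.
  then (NOT D OR K OR NOT R) forces D = False.
Set M = False.
All clauses satisfied.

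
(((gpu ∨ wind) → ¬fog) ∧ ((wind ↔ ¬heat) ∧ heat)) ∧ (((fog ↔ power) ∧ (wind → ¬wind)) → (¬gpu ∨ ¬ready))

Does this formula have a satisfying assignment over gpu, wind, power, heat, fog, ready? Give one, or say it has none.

gpu=F, wind=F, power=T, heat=T, fog=F, ready=F

  ((gpu ∨ wind) → ¬fog) ∧ ((wind ↔ ¬heat) ∧ heat) = True
    (gpu ∨ wind) → ¬fog = True
      gpu ∨ wind = False
      ¬fog = True
    (wind ↔ ¬heat) ∧ heat = True
      wind ↔ ¬heat = True
        ¬heat = False
  ((fog ↔ power) ∧ (wind → ¬wind)) → (¬gpu ∨ ¬ready) = True
    (fog ↔ power) ∧ (wind → ¬wind) = False
      fog ↔ power = False
      wind → ¬wind = True
        ¬wind = True
    ¬gpu ∨ ¬ready = True
      ¬gpu = True
      ¬ready = True
Both conjuncts True, so the formula holds.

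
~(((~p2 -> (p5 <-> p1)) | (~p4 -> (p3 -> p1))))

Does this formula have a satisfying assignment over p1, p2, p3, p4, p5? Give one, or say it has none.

p1=F; p2=F; p3=T; p4=F; p5=T

  ~(((~p2 -> (p5 <-> p1)) | (~p4 -> (p3 -> p1)))) = True
    (~p2 -> (p5 <-> p1)) | (~p4 -> (p3 -> p1)) = False
      ~p2 -> (p5 <-> p1) = False
        ~p2 = True
        p5 <-> p1 = False
      ~p4 -> (p3 -> p1) = False
        ~p4 = True
        p3 -> p1 = False
The formula evaluates to True.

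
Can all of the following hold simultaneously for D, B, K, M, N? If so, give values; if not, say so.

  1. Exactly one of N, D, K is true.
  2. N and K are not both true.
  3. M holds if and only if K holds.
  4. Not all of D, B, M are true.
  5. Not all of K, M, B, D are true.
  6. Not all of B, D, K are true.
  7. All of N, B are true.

D: False, B: True, K: False, M: False, N: True

  (1) {N, D, K}: 1 true — exactly one ✓
  (2) N=T, K=F — not both ✓
  (3) M=F, K=F — same ✓
  (4) {D, B, M}: 1/3 true — not all ✓
  (5) {K, M, B, D}: 1/4 true — not all ✓
  (6) {B, D, K}: 1/3 true — not all ✓
  (7) {N, B}: all 2 true ✓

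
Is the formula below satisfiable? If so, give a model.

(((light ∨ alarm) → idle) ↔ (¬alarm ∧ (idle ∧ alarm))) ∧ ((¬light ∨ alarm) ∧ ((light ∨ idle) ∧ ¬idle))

light: True; idle: False; alarm: True

  ((light ∨ alarm) → idle) ↔ (¬alarm ∧ (idle ∧ alarm)) = True
    (light ∨ alarm) → idle = False
      light ∨ alarm = True
    ¬alarm ∧ (idle ∧ alarm) = False
      ¬alarm = False
      idle ∧ alarm = False
  (¬light ∨ alarm) ∧ ((light ∨ idle) ∧ ¬idle) = True
    ¬light ∨ alarm = True
      ¬light = False
    (light ∨ idle) ∧ ¬idle = True
      light ∨ idle = True
      ¬idle = True
Both conjuncts True, so the formula holds.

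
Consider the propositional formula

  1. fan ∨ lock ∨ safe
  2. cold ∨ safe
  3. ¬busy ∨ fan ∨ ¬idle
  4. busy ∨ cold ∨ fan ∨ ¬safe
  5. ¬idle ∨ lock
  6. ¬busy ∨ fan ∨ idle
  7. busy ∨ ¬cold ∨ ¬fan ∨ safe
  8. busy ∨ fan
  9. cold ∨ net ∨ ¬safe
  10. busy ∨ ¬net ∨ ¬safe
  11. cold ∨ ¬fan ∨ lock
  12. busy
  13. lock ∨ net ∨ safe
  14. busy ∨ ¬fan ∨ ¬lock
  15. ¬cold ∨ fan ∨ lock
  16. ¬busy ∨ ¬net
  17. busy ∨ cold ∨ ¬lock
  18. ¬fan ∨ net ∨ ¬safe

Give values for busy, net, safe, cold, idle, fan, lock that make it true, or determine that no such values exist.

Unit clause (busy) forces busy = True.
In (¬busy ∨ ¬net) only ¬net is left, so net = False.
Try safe = True:
  (cold ∨ net ∨ ¬safe) forces cold = True.
  (¬fan ∨ net ∨ ¬safe) forces fan = False.
  (¬busy ∨ fan ∨ ¬idle) forces idle = False.
  clause (¬busy ∨ fan ∨ idle) is falsified — backtrack.
So safe = False.
  then (cold ∨ safe) forces cold = True.
  then (lock ∨ net ∨ safe) forces lock = True.
Set idle = True.
  then (¬busy ∨ fan ∨ ¬idle) forces fan = True.
All clauses satisfied.

busy: True; net: False; safe: False; cold: True; idle: True; fan: True; lock: True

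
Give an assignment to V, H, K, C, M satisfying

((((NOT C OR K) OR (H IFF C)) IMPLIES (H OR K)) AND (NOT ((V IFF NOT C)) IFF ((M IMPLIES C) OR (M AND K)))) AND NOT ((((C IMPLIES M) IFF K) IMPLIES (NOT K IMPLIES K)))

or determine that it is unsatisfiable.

V = True, H = False, K = False, C = True, M = False

  (((NOT C OR K) OR (H IFF C)) IMPLIES (H OR K)) AND (NOT ((V IFF NOT C)) IFF ((M IMPLIES C) OR (M AND K))) = True
    ((NOT C OR K) OR (H IFF C)) IMPLIES (H OR K) = True
      (NOT C OR K) OR (H IFF C) = False
        NOT C OR K = False
          NOT C = False
        H IFF C = False
      H OR K = False
    NOT ((V IFF NOT C)) IFF ((M IMPLIES C) OR (M AND K)) = True
      NOT ((V IFF NOT C)) = True
        V IFF NOT C = False
          NOT C = False
      (M IMPLIES C) OR (M AND K) = True
        M IMPLIES C = True
        M AND K = False
  NOT ((((C IMPLIES M) IFF K) IMPLIES (NOT K IMPLIES K))) = True
    ((C IMPLIES M) IFF K) IMPLIES (NOT K IMPLIES K) = False
      (C IMPLIES M) IFF K = True
        C IMPLIES M = False
      NOT K IMPLIES K = False
        NOT K = True
Both conjuncts True, so the formula holds.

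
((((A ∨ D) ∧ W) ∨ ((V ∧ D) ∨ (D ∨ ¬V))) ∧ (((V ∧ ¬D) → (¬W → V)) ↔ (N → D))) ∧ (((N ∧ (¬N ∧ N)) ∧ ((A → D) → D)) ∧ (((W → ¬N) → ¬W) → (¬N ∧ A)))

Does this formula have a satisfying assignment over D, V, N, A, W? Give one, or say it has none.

No satisfying assignment exists.

Case N = True: the conjunct ¬N is False.
Case N = False: the conjunct N is False.
Both cases fail — unsatisfiable.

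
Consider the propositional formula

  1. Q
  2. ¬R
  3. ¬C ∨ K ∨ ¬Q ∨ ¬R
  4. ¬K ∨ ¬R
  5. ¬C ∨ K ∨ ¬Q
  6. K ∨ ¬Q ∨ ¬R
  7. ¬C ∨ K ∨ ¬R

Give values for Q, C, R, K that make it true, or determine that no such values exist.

Q = True; C = False; R = False; K = False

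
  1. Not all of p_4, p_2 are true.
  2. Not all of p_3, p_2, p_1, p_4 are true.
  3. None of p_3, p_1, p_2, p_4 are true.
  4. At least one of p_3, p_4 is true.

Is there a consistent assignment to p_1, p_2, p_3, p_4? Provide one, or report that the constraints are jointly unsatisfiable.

Unsatisfiable — no assignment works.

Case p_4 = True:
  Constraint (3) is violated (p_4=T) — contradiction.
Case p_4 = False:
  (3) forces p_3 = False.
  Constraint (4) is violated (p_3=F, p_4=F) — contradiction.
Both cases fail — unsatisfiable.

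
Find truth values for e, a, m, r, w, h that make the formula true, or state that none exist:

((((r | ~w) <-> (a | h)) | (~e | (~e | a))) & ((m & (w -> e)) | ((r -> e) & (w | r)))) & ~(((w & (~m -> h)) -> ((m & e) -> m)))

Unsatisfiable — no assignment works.

The conjunct ~(((w & (~m -> h)) -> ((m & e) -> m))) is unsatisfiable on its own:
  m = True: this becomes ~((w -> True)) = False.
  m = False: this becomes ~(((w & h) -> True)) = False.
So the whole conjunction is unsatisfiable.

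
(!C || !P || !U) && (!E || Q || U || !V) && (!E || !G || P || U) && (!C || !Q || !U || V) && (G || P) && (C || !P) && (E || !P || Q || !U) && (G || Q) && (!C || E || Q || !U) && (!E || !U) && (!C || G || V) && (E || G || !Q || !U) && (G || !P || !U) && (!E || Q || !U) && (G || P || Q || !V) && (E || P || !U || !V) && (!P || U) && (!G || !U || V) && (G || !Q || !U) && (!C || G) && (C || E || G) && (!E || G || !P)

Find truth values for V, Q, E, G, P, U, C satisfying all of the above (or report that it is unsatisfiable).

Set V = True.
Set Q = True.
Try E = True:
  (!E || !U) forces U = False.
  (!P || U) forces P = False.
  (!E || !G || P || U) forces G = False.
  clause (G || P) is falsified — backtrack.
So E = False.
Try G = False:
  (G || P) forces P = True.
  (C || !P) forces C = True.
  clause (!C || G) is falsified — backtrack.
So G = True.
Set P = False.
  then (E || P || !U || !V) forces U = False.
Set C = False.
All clauses satisfied.

V=T; Q=T; E=F; G=T; P=F; U=F; C=F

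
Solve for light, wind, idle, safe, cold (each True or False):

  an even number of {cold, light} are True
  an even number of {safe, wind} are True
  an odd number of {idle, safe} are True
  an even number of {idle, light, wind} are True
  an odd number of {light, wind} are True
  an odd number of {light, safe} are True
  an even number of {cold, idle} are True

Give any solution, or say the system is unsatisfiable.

light: True; wind: False; idle: True; safe: False; cold: True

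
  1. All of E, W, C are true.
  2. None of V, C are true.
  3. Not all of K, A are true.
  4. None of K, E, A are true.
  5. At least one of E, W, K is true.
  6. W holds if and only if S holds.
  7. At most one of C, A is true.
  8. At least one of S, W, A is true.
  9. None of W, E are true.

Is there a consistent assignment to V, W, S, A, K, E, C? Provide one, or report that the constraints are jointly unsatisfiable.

No satisfying assignment exists.

Case W = True:
  Constraint (9) is violated (W=T) — contradiction.
Case W = False:
  Constraint (1) is violated (W=F) — contradiction.
Both cases fail — unsatisfiable.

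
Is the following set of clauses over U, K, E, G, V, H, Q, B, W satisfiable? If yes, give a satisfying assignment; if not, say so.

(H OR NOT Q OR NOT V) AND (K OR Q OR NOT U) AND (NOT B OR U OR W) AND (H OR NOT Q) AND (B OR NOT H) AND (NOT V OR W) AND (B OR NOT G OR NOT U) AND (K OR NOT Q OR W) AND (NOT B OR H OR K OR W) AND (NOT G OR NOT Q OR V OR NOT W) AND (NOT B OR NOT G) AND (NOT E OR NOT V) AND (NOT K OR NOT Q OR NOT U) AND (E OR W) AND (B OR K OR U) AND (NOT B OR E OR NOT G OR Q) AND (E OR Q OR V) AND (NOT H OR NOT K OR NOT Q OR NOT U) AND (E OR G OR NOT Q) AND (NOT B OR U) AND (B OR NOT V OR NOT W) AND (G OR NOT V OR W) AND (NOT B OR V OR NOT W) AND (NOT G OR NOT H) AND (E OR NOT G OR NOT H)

U = False, K = True, E = True, G = False, V = False, H = False, Q = False, B = False, W = False

Set U = False.
  then (NOT B OR U) forces B = False.
  then (B OR NOT H) forces H = False.
  then (B OR K OR U) forces K = True.
  then (H OR NOT Q) forces Q = False.
Try E = False:
  (E OR W) forces W = True.
  (E OR Q OR V) forces V = True.
  clause (B OR NOT V OR NOT W) is falsified — backtrack.
So E = True.
  then (NOT E OR NOT V) forces V = False.
Set G = False.
Set W = False.
All clauses satisfied.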